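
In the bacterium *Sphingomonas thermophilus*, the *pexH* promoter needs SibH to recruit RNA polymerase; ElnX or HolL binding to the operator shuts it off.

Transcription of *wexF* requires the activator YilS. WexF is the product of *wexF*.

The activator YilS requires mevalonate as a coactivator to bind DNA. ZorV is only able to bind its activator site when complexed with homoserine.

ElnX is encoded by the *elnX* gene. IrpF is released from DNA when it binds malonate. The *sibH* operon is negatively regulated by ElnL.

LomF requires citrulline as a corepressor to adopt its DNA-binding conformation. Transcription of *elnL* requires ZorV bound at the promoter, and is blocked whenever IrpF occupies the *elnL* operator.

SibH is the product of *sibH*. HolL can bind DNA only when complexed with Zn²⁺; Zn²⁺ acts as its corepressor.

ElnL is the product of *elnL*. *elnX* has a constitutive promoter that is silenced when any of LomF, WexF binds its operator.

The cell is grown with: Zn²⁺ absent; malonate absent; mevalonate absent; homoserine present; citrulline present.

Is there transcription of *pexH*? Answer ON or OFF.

Citrulline is present, so LomF is active.
Mevalonate is absent, so YilS is inactive.
Required activator YilS is absent, so *wexF* is not transcribed.
So WexF is not produced.
With repressor LomF bound, *elnX* is not transcribed.
So ElnX is not produced.
Zn²⁺ is absent, so HolL is inactive.
Malonate is absent, so IrpF is active.
Homoserine is present, so ZorV is active.
With repressor IrpF bound, *elnL* is not transcribed.
So ElnL is not produced.
With no repressor bound, *sibH* is transcribed.
So SibH is produced and active.
No repressor is bound and SibH is active, so *pexH* is transcribed.

ON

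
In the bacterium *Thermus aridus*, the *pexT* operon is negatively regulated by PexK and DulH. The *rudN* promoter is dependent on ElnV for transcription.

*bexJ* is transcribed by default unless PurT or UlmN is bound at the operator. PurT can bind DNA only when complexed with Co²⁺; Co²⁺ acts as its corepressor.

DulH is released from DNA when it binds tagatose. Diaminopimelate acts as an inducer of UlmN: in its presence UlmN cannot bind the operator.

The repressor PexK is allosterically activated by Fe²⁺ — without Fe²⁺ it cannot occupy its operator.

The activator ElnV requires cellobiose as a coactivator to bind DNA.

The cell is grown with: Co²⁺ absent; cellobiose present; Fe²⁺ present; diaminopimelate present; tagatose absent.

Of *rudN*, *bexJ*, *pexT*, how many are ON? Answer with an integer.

Cellobiose is present, so ElnV is active.
No repressor is bound and ElnV is active, so *rudN* is transcribed.
→ *rudN* is ON.
Co²⁺ is absent, so PurT is inactive.
Diaminopimelate is present, so UlmN is inactive.
With no repressor bound, *bexJ* is transcribed.
→ *bexJ* is ON.
Fe²⁺ is present, so PexK is active.
Tagatose is absent, so DulH is active.
With repressor PexK bound, *pexT* is not transcribed.
→ *pexT* is OFF.
2 of the 3 genes are transcribed.

2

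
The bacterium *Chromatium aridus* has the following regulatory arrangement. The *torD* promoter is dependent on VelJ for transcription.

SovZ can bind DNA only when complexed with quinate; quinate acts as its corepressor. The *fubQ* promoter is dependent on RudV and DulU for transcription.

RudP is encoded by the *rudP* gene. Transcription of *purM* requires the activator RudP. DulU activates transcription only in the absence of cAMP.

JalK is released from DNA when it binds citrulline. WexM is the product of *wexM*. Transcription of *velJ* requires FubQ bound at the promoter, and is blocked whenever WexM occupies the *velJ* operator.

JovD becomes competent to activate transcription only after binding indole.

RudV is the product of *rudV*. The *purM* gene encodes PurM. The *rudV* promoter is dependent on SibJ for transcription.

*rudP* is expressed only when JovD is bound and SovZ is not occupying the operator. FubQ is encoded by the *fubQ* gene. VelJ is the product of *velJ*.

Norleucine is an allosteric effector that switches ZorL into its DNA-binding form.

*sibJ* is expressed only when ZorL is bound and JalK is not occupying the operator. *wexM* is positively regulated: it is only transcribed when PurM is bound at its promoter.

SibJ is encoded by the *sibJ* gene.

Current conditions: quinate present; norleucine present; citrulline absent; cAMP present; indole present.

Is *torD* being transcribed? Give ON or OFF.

OFF

Norleucine is present, so ZorL is active.
Citrulline is absent, so JalK is active.
With repressor JalK bound, *sibJ* is not transcribed.
So SibJ is not produced.
Required activator SibJ is absent, so *rudV* is not transcribed.
So RudV is not produced.
cAMP is present, so DulU is inactive.
Required activator RudV is absent, so *fubQ* is not transcribed.
So FubQ is not produced.
Quinate is present, so SovZ is active.
Indole is present, so JovD is active.
With repressor SovZ bound, *rudP* is not transcribed.
So RudP is not produced.
Required activator RudP is absent, so *purM* is not transcribed.
So PurM is not produced.
Required activator PurM is absent, so *wexM* is not transcribed.
So WexM is not produced.
Required activator FubQ is absent, so *velJ* is not transcribed.
So VelJ is not produced.
Required activator VelJ is absent, so *torD* is not transcribed.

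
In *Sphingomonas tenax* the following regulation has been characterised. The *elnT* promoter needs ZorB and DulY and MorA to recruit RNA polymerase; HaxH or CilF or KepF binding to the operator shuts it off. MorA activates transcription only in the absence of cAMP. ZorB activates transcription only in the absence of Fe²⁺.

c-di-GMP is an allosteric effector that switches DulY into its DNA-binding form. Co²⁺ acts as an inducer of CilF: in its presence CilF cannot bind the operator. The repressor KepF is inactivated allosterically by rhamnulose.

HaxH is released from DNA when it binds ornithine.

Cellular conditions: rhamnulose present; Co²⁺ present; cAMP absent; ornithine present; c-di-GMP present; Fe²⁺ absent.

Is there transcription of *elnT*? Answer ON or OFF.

ON

Ornithine is present, so HaxH is inactive.
Co²⁺ is present, so CilF is inactive.
Rhamnulose is present, so KepF is inactive.
Fe²⁺ is absent, so ZorB is active.
c-di-GMP is present, so DulY is active.
cAMP is absent, so MorA is active.
No repressor is bound and ZorB and DulY and MorA are active, so *elnT* is transcribed.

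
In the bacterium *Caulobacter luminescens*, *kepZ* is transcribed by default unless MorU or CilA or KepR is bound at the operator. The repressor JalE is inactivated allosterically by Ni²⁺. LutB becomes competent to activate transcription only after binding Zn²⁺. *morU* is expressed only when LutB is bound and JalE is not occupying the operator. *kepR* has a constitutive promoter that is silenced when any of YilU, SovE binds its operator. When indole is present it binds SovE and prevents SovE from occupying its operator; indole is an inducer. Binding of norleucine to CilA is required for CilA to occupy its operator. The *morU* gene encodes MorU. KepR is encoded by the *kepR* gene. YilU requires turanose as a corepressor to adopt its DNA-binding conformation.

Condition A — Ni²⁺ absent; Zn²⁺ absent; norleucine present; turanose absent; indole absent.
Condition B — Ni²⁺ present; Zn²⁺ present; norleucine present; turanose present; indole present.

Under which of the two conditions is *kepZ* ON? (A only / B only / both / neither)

neither

Condition A:
Ni²⁺ is absent, so JalE is active.
Zn²⁺ is absent, so LutB is inactive.
With repressor JalE bound, *morU* is not transcribed.
So MorU is not produced.
Norleucine is present, so CilA is active.
Turanose is absent, so YilU is inactive.
Indole is absent, so SovE is active.
With repressor SovE bound, *kepR* is not transcribed.
So KepR is not produced.
With repressor CilA bound, *kepZ* is not transcribed.
→ *kepZ* is OFF in A.
Condition B:
Ni²⁺ is present, so JalE is inactive.
Zn²⁺ is present, so LutB is active.
No repressor is bound and LutB is active, so *morU* is transcribed.
So MorU is produced and active.
Norleucine is present, so CilA is active.
Turanose is present, so YilU is active.
Indole is present, so SovE is inactive.
With repressor YilU bound, *kepR* is not transcribed.
So KepR is not produced.
With repressor MorU bound, *kepZ* is not transcribed.
→ *kepZ* is OFF in B.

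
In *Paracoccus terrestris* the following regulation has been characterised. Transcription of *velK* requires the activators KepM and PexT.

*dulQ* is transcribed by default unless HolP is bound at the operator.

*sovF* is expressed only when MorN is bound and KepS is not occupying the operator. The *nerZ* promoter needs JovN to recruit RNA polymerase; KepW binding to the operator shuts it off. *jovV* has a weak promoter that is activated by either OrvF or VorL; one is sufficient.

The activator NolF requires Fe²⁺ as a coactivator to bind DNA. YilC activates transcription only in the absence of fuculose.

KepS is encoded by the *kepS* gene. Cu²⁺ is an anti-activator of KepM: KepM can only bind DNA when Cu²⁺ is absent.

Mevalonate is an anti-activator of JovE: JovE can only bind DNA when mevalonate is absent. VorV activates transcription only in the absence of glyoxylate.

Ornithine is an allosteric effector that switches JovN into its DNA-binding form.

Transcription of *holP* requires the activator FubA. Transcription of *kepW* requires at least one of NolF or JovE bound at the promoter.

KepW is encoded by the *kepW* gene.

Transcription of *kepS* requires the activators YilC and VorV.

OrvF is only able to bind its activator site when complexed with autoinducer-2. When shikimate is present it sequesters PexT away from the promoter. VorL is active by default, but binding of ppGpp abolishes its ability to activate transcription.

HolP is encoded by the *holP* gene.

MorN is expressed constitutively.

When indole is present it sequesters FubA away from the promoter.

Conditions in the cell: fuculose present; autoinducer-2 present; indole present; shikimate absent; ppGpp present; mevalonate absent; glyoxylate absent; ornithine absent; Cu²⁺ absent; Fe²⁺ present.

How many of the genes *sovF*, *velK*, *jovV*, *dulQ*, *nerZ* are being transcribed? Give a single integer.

MorN is produced constitutively and is active.
Fuculose is present, so YilC is inactive.
Glyoxylate is absent, so VorV is active.
Required activator YilC is absent, so *kepS* is not transcribed.
So KepS is not produced.
No repressor is bound and MorN is active, so *sovF* is transcribed.
→ *sovF* is ON.
Cu²⁺ is absent, so KepM is active.
Shikimate is absent, so PexT is active.
No repressor is bound and KepM and PexT are active, so *velK* is transcribed.
→ *velK* is ON.
Autoinducer-2 is present, so OrvF is active.
ppGpp is present, so VorL is inactive.
Activator OrvF is present, so *jovV* is transcribed.
→ *jovV* is ON.
Indole is present, so FubA is inactive.
Required activator FubA is absent, so *holP* is not transcribed.
So HolP is not produced.
With no repressor bound, *dulQ* is transcribed.
→ *dulQ* is ON.
Fe²⁺ is present, so NolF is active.
Mevalonate is absent, so JovE is active.
Activator NolF is present, so *kepW* is transcribed.
So KepW is produced and active.
Ornithine is absent, so JovN is inactive.
With repressor KepW bound, *nerZ* is not transcribed.
→ *nerZ* is OFF.
4 of the 5 genes are transcribed.

4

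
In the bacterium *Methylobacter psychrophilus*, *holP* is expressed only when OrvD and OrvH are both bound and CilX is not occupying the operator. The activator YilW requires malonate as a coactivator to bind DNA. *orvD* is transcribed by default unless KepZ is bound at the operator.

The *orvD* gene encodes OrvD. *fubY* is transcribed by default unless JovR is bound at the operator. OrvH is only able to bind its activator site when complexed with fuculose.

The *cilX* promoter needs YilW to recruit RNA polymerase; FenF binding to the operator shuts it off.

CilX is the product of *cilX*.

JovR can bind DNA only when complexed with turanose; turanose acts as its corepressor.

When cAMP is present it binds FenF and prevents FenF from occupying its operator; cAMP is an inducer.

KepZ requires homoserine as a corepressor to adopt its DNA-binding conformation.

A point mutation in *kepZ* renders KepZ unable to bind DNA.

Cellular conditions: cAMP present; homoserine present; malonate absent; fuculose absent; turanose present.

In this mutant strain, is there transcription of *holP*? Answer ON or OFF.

OFF

KepZ is non-functional in this strain, so it has no effect.
With no repressor bound, *orvD* is transcribed.
So OrvD is produced and active.
cAMP is present, so FenF is inactive.
Malonate is absent, so YilW is inactive.
Required activator YilW is absent, so *cilX* is not transcribed.
So CilX is not produced.
Fuculose is absent, so OrvH is inactive.
Required activator OrvH is absent, so *holP* is not transcribed.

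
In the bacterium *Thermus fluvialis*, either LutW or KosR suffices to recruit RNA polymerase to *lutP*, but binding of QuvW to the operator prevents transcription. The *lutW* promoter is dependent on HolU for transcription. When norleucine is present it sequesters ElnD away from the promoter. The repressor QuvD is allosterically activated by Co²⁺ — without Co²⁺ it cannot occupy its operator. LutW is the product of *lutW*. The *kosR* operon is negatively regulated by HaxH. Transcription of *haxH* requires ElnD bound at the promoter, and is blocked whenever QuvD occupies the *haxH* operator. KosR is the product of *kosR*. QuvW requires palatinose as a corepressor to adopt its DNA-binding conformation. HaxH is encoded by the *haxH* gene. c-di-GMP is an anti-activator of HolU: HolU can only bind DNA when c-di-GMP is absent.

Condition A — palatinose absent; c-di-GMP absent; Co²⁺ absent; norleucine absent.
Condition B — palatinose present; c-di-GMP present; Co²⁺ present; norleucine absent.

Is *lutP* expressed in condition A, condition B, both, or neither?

Condition A:
Palatinose is absent, so QuvW is inactive.
c-di-GMP is absent, so HolU is active.
No repressor is bound and HolU is active, so *lutW* is transcribed.
So LutW is produced and active.
Co²⁺ is absent, so QuvD is inactive.
Norleucine is absent, so ElnD is active.
No repressor is bound and ElnD is active, so *haxH* is transcribed.
So HaxH is produced and active.
With repressor HaxH bound, *kosR* is not transcribed.
So KosR is not produced.
Activator LutW is present, so *lutP* is transcribed.
→ *lutP* is ON in A.
Condition B:
Palatinose is present, so QuvW is active.
c-di-GMP is present, so HolU is inactive.
Required activator HolU is absent, so *lutW* is not transcribed.
So LutW is not produced.
Co²⁺ is present, so QuvD is active.
Norleucine is absent, so ElnD is active.
With repressor QuvD bound, *haxH* is not transcribed.
So HaxH is not produced.
With no repressor bound, *kosR* is transcribed.
So KosR is produced and active.
With repressor QuvW bound, *lutP* is not transcribed.
→ *lutP* is OFF in B.

A only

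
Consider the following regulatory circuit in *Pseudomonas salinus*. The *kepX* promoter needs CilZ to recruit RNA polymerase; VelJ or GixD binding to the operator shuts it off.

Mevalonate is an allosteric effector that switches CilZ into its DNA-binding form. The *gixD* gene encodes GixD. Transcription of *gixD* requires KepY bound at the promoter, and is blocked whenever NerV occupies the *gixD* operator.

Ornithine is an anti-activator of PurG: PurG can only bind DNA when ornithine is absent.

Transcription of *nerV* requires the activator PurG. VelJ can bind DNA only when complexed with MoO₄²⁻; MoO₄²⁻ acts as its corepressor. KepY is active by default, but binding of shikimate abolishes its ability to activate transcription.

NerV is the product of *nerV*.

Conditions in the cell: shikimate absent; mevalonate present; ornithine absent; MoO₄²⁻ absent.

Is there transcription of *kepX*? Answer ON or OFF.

ON

Mevalonate is present, so CilZ is active.
MoO₄²⁻ is absent, so VelJ is inactive.
Ornithine is absent, so PurG is active.
No repressor is bound and PurG is active, so *nerV* is transcribed.
So NerV is produced and active.
Shikimate is absent, so KepY is active.
With repressor NerV bound, *gixD* is not transcribed.
So GixD is not produced.
No repressor is bound and CilZ is active, so *kepX* is transcribed.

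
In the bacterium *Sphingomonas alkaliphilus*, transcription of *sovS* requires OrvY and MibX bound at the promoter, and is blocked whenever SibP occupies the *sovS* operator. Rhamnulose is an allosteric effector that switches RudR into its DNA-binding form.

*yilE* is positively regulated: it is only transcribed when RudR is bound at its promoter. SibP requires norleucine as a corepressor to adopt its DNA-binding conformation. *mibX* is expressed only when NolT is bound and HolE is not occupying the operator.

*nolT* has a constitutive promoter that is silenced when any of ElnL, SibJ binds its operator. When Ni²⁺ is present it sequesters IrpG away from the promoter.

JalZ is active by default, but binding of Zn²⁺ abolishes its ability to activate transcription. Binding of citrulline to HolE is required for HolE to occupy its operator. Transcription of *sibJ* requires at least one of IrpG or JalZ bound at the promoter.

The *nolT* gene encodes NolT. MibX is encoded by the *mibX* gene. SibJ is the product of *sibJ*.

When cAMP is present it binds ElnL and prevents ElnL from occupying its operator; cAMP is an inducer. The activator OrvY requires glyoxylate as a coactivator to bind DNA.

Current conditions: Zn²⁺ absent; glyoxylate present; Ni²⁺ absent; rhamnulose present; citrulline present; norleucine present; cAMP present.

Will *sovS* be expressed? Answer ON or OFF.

OFF

Glyoxylate is present, so OrvY is active.
Citrulline is present, so HolE is active.
cAMP is present, so ElnL is inactive.
Ni²⁺ is absent, so IrpG is active.
Zn²⁺ is absent, so JalZ is active.
Activator IrpG is present, so *sibJ* is transcribed.
So SibJ is produced and active.
With repressor SibJ bound, *nolT* is not transcribed.
So NolT is not produced.
With repressor HolE bound, *mibX* is not transcribed.
So MibX is not produced.
Norleucine is present, so SibP is active.
With repressor SibP bound, *sovS* is not transcribed.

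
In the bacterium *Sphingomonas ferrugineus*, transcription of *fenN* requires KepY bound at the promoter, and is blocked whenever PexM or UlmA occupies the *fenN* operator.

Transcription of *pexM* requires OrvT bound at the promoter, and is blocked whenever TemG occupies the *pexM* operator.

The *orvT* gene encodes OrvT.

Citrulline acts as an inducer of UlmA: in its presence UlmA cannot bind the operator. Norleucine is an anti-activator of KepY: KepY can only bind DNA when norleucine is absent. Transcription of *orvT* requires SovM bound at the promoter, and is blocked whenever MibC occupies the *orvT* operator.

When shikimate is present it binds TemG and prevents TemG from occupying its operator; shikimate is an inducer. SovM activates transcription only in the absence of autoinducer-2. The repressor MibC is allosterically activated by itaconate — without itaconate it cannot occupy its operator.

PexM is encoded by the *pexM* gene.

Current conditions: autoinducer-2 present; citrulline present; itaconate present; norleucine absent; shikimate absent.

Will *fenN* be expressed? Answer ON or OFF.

Norleucine is absent, so KepY is active.
Shikimate is absent, so TemG is active.
Itaconate is present, so MibC is active.
Autoinducer-2 is present, so SovM is inactive.
With repressor MibC bound, *orvT* is not transcribed.
So OrvT is not produced.
With repressor TemG bound, *pexM* is not transcribed.
So PexM is not produced.
Citrulline is present, so UlmA is inactive.
No repressor is bound and KepY is active, so *fenN* is transcribed.

ON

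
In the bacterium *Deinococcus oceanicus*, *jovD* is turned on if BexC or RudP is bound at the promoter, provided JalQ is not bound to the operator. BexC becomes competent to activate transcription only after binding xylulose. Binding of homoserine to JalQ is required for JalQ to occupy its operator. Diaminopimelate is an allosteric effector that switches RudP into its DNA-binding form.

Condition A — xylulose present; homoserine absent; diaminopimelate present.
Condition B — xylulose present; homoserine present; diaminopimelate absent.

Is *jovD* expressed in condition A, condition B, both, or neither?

Condition A:
Xylulose is present, so BexC is active.
Homoserine is absent, so JalQ is inactive.
Diaminopimelate is present, so RudP is active.
Activator BexC is present, so *jovD* is transcribed.
→ *jovD* is ON in A.
Condition B:
Xylulose is present, so BexC is active.
Homoserine is present, so JalQ is active.
Diaminopimelate is absent, so RudP is inactive.
With repressor JalQ bound, *jovD* is not transcribed.
→ *jovD* is OFF in B.

A only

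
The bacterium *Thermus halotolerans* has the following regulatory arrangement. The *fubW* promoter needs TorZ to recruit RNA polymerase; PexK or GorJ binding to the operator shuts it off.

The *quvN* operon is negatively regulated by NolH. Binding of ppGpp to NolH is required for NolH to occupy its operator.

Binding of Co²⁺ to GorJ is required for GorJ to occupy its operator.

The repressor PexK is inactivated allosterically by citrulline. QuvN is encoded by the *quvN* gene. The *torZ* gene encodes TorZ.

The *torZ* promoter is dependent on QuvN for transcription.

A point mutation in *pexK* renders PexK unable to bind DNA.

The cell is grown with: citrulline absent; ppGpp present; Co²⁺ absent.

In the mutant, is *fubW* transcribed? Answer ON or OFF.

OFF

PexK is non-functional in this strain, so it has no effect.
Co²⁺ is absent, so GorJ is inactive.
ppGpp is present, so NolH is active.
With repressor NolH bound, *quvN* is not transcribed.
So QuvN is not produced.
Required activator QuvN is absent, so *torZ* is not transcribed.
So TorZ is not produced.
Required activator TorZ is absent, so *fubW* is not transcribed.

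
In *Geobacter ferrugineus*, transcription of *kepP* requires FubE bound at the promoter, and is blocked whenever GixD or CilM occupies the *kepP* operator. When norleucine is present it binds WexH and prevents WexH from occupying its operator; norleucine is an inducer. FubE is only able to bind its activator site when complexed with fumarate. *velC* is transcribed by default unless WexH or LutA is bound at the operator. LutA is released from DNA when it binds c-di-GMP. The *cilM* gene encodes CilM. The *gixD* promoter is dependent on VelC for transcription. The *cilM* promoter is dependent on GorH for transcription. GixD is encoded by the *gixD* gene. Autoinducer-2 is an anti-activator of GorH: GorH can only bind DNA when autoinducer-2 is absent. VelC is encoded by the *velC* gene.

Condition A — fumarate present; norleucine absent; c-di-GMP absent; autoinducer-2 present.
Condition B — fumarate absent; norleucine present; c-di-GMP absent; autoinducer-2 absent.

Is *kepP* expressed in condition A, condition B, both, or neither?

A only

Condition A:
Fumarate is present, so FubE is active.
Norleucine is absent, so WexH is active.
c-di-GMP is absent, so LutA is active.
With repressor WexH bound, *velC* is not transcribed.
So VelC is not produced.
Required activator VelC is absent, so *gixD* is not transcribed.
So GixD is not produced.
Autoinducer-2 is present, so GorH is inactive.
Required activator GorH is absent, so *cilM* is not transcribed.
So CilM is not produced.
No repressor is bound and FubE is active, so *kepP* is transcribed.
→ *kepP* is ON in A.
Condition B:
Fumarate is absent, so FubE is inactive.
Norleucine is present, so WexH is inactive.
c-di-GMP is absent, so LutA is active.
With repressor LutA bound, *velC* is not transcribed.
So VelC is not produced.
Required activator VelC is absent, so *gixD* is not transcribed.
So GixD is not produced.
Autoinducer-2 is absent, so GorH is active.
No repressor is bound and GorH is active, so *cilM* is transcribed.
So CilM is produced and active.
With repressor CilM bound, *kepP* is not transcribed.
→ *kepP* is OFF in B.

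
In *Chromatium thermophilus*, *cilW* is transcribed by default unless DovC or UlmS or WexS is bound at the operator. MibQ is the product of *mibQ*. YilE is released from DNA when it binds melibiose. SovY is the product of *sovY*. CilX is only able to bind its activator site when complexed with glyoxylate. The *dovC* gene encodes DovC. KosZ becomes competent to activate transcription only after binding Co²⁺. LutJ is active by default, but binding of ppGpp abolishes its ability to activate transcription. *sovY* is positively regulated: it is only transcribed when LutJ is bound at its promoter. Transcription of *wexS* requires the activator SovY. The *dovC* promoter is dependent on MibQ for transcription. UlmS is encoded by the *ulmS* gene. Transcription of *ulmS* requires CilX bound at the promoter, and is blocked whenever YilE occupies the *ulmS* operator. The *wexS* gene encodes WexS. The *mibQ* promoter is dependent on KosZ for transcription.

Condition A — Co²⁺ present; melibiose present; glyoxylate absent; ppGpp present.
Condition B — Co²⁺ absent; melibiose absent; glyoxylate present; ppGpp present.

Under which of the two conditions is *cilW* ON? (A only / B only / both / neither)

Condition A:
Co²⁺ is present, so KosZ is active.
No repressor is bound and KosZ is active, so *mibQ* is transcribed.
So MibQ is produced and active.
No repressor is bound and MibQ is active, so *dovC* is transcribed.
So DovC is produced and active.
Melibiose is present, so YilE is inactive.
Glyoxylate is absent, so CilX is inactive.
Required activator CilX is absent, so *ulmS* is not transcribed.
So UlmS is not produced.
ppGpp is present, so LutJ is inactive.
Required activator LutJ is absent, so *sovY* is not transcribed.
So SovY is not produced.
Required activator SovY is absent, so *wexS* is not transcribed.
So WexS is not produced.
With repressor DovC bound, *cilW* is not transcribed.
→ *cilW* is OFF in A.
Condition B:
Co²⁺ is absent, so KosZ is inactive.
Required activator KosZ is absent, so *mibQ* is not transcribed.
So MibQ is not produced.
Required activator MibQ is absent, so *dovC* is not transcribed.
So DovC is not produced.
Melibiose is absent, so YilE is active.
Glyoxylate is present, so CilX is active.
With repressor YilE bound, *ulmS* is not transcribed.
So UlmS is not produced.
ppGpp is present, so LutJ is inactive.
Required activator LutJ is absent, so *sovY* is not transcribed.
So SovY is not produced.
Required activator SovY is absent, so *wexS* is not transcribed.
So WexS is not produced.
With no repressor bound, *cilW* is transcribed.
→ *cilW* is ON in B.

B only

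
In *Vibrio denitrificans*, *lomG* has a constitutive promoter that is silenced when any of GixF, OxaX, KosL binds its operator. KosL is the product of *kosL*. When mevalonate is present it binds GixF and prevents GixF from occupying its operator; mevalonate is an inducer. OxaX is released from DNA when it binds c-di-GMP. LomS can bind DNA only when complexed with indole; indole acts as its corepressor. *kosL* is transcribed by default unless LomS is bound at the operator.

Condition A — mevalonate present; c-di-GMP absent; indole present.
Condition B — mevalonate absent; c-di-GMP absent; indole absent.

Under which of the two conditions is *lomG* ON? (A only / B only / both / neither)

Condition A:
Mevalonate is present, so GixF is inactive.
c-di-GMP is absent, so OxaX is active.
Indole is present, so LomS is active.
With repressor LomS bound, *kosL* is not transcribed.
So KosL is not produced.
With repressor OxaX bound, *lomG* is not transcribed.
→ *lomG* is OFF in A.
Condition B:
Mevalonate is absent, so GixF is active.
c-di-GMP is absent, so OxaX is active.
Indole is absent, so LomS is inactive.
With no repressor bound, *kosL* is transcribed.
So KosL is produced and active.
With repressor GixF bound, *lomG* is not transcribed.
→ *lomG* is OFF in B.

neither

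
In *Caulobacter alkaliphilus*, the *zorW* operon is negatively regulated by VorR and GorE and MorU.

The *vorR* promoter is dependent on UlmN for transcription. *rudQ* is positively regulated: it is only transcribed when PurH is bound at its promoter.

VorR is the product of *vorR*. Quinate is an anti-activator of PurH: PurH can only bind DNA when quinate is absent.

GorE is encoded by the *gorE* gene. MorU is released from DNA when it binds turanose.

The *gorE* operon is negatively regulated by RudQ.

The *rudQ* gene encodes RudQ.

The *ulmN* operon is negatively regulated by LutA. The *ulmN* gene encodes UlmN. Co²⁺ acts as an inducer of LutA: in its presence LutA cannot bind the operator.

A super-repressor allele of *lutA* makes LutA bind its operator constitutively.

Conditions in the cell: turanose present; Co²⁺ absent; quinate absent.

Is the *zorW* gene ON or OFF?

LutA is constitutively active in this strain.
With repressor LutA bound, *ulmN* is not transcribed.
So UlmN is not produced.
Required activator UlmN is absent, so *vorR* is not transcribed.
So VorR is not produced.
Quinate is absent, so PurH is active.
No repressor is bound and PurH is active, so *rudQ* is transcribed.
So RudQ is produced and active.
With repressor RudQ bound, *gorE* is not transcribed.
So GorE is not produced.
Turanose is present, so MorU is inactive.
With no repressor bound, *zorW* is transcribed.

ON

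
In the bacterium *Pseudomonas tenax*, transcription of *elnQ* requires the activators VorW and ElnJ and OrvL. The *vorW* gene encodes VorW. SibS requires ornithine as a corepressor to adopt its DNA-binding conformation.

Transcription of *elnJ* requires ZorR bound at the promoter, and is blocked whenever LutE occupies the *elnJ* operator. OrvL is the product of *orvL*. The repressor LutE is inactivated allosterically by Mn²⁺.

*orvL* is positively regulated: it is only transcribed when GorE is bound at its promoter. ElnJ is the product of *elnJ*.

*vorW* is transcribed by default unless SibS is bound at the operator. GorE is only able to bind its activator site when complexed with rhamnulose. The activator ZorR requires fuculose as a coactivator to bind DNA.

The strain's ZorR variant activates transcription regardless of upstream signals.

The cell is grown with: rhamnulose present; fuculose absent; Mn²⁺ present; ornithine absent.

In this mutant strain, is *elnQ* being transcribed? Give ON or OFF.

ON

Ornithine is absent, so SibS is inactive.
With no repressor bound, *vorW* is transcribed.
So VorW is produced and active.
ZorR is constitutively active in this strain.
Mn²⁺ is present, so LutE is inactive.
No repressor is bound and ZorR is active, so *elnJ* is transcribed.
So ElnJ is produced and active.
Rhamnulose is present, so GorE is active.
No repressor is bound and GorE is active, so *orvL* is transcribed.
So OrvL is produced and active.
No repressor is bound and VorW and ElnJ and OrvL are active, so *elnQ* is transcribed.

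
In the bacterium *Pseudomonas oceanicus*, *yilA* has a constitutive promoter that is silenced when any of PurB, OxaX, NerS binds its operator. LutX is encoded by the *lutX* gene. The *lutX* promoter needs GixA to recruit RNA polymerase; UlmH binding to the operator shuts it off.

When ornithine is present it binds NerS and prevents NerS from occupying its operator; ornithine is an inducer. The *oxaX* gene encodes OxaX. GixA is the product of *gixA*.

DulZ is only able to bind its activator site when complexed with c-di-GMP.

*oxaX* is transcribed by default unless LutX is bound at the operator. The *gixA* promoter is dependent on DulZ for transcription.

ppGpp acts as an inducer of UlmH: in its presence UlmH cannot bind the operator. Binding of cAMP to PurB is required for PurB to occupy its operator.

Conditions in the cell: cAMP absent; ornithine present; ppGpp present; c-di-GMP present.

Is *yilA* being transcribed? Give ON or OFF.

cAMP is absent, so PurB is inactive.
ppGpp is present, so UlmH is inactive.
c-di-GMP is present, so DulZ is active.
No repressor is bound and DulZ is active, so *gixA* is transcribed.
So GixA is produced and active.
No repressor is bound and GixA is active, so *lutX* is transcribed.
So LutX is produced and active.
With repressor LutX bound, *oxaX* is not transcribed.
So OxaX is not produced.
Ornithine is present, so NerS is inactive.
With no repressor bound, *yilA* is transcribed.

ON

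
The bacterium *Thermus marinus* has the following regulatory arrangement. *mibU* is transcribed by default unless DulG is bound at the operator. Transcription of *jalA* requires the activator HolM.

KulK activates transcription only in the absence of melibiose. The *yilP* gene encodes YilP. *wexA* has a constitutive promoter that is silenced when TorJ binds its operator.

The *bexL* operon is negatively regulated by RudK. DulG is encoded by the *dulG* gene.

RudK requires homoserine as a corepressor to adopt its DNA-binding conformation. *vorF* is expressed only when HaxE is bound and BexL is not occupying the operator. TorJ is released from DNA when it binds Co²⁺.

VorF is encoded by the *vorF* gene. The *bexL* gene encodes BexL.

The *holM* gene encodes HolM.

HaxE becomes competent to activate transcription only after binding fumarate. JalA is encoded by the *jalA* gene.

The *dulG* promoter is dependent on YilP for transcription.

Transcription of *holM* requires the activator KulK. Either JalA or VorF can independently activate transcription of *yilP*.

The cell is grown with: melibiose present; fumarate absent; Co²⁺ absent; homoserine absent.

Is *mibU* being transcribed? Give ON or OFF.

Melibiose is present, so KulK is inactive.
Required activator KulK is absent, so *holM* is not transcribed.
So HolM is not produced.
Required activator HolM is absent, so *jalA* is not transcribed.
So JalA is not produced.
Fumarate is absent, so HaxE is inactive.
Homoserine is absent, so RudK is inactive.
With no repressor bound, *bexL* is transcribed.
So BexL is produced and active.
With repressor BexL bound, *vorF* is not transcribed.
So VorF is not produced.
No activator is available at the *yilP* promoter, so *yilP* is not transcribed.
So YilP is not produced.
Required activator YilP is absent, so *dulG* is not transcribed.
So DulG is not produced.
With no repressor bound, *mibU* is transcribed.

ON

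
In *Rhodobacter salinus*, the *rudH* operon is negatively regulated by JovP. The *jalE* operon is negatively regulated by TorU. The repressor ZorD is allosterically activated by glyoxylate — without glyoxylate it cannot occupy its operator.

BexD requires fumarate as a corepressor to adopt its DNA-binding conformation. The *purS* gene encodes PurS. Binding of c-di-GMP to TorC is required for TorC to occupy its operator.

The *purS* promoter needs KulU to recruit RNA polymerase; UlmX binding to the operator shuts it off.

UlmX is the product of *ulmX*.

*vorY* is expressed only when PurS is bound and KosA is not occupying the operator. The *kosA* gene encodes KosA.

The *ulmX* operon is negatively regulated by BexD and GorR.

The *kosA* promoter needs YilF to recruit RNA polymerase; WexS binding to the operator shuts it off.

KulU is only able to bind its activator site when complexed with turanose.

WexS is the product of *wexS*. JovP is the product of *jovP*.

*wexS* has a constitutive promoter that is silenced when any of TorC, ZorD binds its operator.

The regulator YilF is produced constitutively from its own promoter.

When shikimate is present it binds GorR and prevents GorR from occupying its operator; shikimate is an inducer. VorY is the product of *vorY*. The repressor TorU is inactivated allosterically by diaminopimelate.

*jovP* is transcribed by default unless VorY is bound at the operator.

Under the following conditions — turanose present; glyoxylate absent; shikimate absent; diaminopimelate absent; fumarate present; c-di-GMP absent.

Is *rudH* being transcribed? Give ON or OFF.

ON

Fumarate is present, so BexD is active.
Shikimate is absent, so GorR is active.
With repressor BexD bound, *ulmX* is not transcribed.
So UlmX is not produced.
Turanose is present, so KulU is active.
No repressor is bound and KulU is active, so *purS* is transcribed.
So PurS is produced and active.
YilF is produced constitutively and is active.
c-di-GMP is absent, so TorC is inactive.
Glyoxylate is absent, so ZorD is inactive.
With no repressor bound, *wexS* is transcribed.
So WexS is produced and active.
With repressor WexS bound, *kosA* is not transcribed.
So KosA is not produced.
No repressor is bound and PurS is active, so *vorY* is transcribed.
So VorY is produced and active.
With repressor VorY bound, *jovP* is not transcribed.
So JovP is not produced.
With no repressor bound, *rudH* is transcribed.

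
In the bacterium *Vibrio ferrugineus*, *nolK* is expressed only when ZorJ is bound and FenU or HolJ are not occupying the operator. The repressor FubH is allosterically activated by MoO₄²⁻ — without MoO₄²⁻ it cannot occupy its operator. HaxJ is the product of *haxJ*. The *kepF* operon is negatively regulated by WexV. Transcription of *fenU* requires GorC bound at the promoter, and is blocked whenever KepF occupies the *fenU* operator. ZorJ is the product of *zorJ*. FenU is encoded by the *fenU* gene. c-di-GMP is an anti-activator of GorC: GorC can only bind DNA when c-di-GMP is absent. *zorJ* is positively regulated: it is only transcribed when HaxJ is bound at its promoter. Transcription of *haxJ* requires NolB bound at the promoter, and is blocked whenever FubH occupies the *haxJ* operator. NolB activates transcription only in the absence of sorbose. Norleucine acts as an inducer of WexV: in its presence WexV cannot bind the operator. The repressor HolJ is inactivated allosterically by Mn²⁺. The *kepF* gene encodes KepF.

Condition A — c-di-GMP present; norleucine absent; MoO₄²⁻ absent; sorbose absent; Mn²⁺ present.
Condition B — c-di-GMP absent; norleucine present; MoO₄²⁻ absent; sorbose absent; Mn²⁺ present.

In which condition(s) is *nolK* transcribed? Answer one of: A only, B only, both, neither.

Condition A:
c-di-GMP is present, so GorC is inactive.
Norleucine is absent, so WexV is active.
With repressor WexV bound, *kepF* is not transcribed.
So KepF is not produced.
Required activator GorC is absent, so *fenU* is not transcribed.
So FenU is not produced.
MoO₄²⁻ is absent, so FubH is inactive.
Sorbose is absent, so NolB is active.
No repressor is bound and NolB is active, so *haxJ* is transcribed.
So HaxJ is produced and active.
No repressor is bound and HaxJ is active, so *zorJ* is transcribed.
So ZorJ is produced and active.
Mn²⁺ is present, so HolJ is inactive.
No repressor is bound and ZorJ is active, so *nolK* is transcribed.
→ *nolK* is ON in A.
Condition B:
c-di-GMP is absent, so GorC is active.
Norleucine is present, so WexV is inactive.
With no repressor bound, *kepF* is transcribed.
So KepF is produced and active.
With repressor KepF bound, *fenU* is not transcribed.
So FenU is not produced.
MoO₄²⁻ is absent, so FubH is inactive.
Sorbose is absent, so NolB is active.
No repressor is bound and NolB is active, so *haxJ* is transcribed.
So HaxJ is produced and active.
No repressor is bound and HaxJ is active, so *zorJ* is transcribed.
So ZorJ is produced and active.
Mn²⁺ is present, so HolJ is inactive.
No repressor is bound and ZorJ is active, so *nolK* is transcribed.
→ *nolK* is ON in B.

both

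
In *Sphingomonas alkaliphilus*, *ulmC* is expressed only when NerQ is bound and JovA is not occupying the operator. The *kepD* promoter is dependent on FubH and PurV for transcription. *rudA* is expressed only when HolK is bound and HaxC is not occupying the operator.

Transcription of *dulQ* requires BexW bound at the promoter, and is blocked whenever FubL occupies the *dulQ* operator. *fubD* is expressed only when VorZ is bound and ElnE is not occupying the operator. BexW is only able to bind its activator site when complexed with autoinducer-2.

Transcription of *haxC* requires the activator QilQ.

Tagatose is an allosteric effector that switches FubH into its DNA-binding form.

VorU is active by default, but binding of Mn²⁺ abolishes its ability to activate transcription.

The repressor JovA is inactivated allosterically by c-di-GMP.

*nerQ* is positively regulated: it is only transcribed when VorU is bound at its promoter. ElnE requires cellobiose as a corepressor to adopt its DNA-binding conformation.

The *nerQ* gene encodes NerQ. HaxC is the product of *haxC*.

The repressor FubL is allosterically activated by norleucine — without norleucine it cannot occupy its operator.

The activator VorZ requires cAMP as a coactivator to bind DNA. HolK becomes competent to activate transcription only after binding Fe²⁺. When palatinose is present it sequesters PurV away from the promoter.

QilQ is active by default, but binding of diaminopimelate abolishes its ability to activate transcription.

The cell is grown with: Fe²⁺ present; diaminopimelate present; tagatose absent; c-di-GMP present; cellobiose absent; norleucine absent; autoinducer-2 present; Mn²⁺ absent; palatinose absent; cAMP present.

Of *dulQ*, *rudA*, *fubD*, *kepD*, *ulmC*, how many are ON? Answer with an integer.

4

Norleucine is absent, so FubL is inactive.
Autoinducer-2 is present, so BexW is active.
No repressor is bound and BexW is active, so *dulQ* is transcribed.
→ *dulQ* is ON.
Fe²⁺ is present, so HolK is active.
Diaminopimelate is present, so QilQ is inactive.
Required activator QilQ is absent, so *haxC* is not transcribed.
So HaxC is not produced.
No repressor is bound and HolK is active, so *rudA* is transcribed.
→ *rudA* is ON.
Cellobiose is absent, so ElnE is inactive.
cAMP is present, so VorZ is active.
No repressor is bound and VorZ is active, so *fubD* is transcribed.
→ *fubD* is ON.
Tagatose is absent, so FubH is inactive.
Palatinose is absent, so PurV is active.
Required activator FubH is absent, so *kepD* is not transcribed.
→ *kepD* is OFF.
c-di-GMP is present, so JovA is inactive.
Mn²⁺ is absent, so VorU is active.
No repressor is bound and VorU is active, so *nerQ* is transcribed.
So NerQ is produced and active.
No repressor is bound and NerQ is active, so *ulmC* is transcribed.
→ *ulmC* is ON.
4 of the 5 genes are transcribed.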